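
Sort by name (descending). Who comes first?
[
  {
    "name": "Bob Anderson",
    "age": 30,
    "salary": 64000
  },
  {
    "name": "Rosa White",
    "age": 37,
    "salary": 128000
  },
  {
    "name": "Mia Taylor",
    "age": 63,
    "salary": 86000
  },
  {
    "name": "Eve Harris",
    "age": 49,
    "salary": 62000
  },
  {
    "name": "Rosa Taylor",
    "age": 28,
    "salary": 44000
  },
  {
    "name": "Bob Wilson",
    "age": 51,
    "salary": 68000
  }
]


Sort by: name (descending)

Sorted order:
  1. Rosa White (name = Rosa White)
  2. Rosa Taylor (name = Rosa Taylor)
  3. Mia Taylor (name = Mia Taylor)
  4. Eve Harris (name = Eve Harris)
  5. Bob Wilson (name = Bob Wilson)
  6. Bob Anderson (name = Bob Anderson)

First: Rosa White

Rosa White


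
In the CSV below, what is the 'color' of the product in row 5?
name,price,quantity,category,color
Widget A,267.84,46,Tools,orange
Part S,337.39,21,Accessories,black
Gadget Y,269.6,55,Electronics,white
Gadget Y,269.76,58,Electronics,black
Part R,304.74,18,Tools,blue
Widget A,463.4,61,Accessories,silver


Query: Row 5 ('Part R'), column 'color'
Value: blue

blue


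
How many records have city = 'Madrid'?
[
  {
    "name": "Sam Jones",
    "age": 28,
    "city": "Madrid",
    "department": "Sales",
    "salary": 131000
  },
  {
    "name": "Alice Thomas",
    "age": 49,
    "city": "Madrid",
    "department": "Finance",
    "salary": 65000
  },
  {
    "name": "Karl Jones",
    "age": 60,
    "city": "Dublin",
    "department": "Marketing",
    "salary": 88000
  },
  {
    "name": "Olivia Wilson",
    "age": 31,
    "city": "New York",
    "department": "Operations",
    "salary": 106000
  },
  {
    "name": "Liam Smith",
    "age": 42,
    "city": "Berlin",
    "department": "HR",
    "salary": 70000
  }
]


Data: 5 records
Condition: city = 'Madrid'

Checking each record:
  Sam Jones: Madrid MATCH
  Alice Thomas: Madrid MATCH
  Karl Jones: Dublin
  Olivia Wilson: New York
  Liam Smith: Berlin

Count: 2

2


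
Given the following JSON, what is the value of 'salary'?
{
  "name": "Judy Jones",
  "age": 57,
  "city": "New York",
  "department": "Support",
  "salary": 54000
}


Looking up field 'salary'
Value: 54000

54000


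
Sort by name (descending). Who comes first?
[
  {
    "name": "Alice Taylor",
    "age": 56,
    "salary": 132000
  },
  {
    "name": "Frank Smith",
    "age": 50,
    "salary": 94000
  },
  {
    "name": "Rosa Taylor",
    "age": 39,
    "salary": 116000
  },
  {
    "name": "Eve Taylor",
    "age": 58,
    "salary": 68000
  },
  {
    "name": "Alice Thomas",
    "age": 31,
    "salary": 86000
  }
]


Sort by: name (descending)

Sorted order:
  1. Rosa Taylor (name = Rosa Taylor)
  2. Frank Smith (name = Frank Smith)
  3. Eve Taylor (name = Eve Taylor)
  4. Alice Thomas (name = Alice Thomas)
  5. Alice Taylor (name = Alice Taylor)

First: Rosa Taylor

Rosa Taylor


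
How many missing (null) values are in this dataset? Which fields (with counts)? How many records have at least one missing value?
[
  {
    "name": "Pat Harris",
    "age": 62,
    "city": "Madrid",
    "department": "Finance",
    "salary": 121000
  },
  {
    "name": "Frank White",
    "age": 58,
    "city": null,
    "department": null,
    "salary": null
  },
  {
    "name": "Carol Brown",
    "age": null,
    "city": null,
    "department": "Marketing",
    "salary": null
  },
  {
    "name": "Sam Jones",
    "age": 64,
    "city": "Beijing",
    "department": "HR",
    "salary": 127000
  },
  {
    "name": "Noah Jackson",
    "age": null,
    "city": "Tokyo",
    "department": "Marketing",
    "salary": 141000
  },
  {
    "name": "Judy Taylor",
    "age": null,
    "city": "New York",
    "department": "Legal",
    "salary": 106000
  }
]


Checking for missing (null) values in 6 records:

  Pat Harris: complete
  Frank White: city, department, salary
  Carol Brown: age, city, salary
  Sam Jones: complete
  Noah Jackson: age
  Judy Taylor: age

Per field:
  name: 0 missing
  age: 3 missing
  city: 2 missing
  department: 1 missing
  salary: 2 missing

Total missing values: 8
Records with any missing: 4

8 missing values (age: 3, city: 2, department: 1, salary: 2); 4 incomplete records


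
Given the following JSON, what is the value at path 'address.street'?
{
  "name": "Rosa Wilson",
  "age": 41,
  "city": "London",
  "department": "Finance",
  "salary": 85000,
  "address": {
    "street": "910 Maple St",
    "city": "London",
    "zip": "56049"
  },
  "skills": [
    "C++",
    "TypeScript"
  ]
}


Query: address.street
Path: address -> street
Value: 910 Maple St

910 Maple St


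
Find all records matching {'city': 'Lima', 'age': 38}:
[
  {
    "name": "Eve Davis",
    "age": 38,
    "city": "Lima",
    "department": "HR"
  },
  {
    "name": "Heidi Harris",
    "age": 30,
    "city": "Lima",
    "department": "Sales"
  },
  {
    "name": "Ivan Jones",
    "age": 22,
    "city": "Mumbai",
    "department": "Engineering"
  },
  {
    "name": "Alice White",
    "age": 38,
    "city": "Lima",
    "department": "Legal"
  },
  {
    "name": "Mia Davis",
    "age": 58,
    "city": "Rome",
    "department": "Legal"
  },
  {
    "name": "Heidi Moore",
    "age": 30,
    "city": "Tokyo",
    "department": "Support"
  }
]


Search criteria: {'city': 'Lima', 'age': 38}

Checking 6 records:
  Eve Davis: {city: Lima, age: 38} <-- MATCH
  Heidi Harris: {city: Lima, age: 30}
  Ivan Jones: {city: Mumbai, age: 22}
  Alice White: {city: Lima, age: 38} <-- MATCH
  Mia Davis: {city: Rome, age: 58}
  Heidi Moore: {city: Tokyo, age: 30}

Matches: ["Eve Davis", "Alice White"]

["Eve Davis", "Alice White"]


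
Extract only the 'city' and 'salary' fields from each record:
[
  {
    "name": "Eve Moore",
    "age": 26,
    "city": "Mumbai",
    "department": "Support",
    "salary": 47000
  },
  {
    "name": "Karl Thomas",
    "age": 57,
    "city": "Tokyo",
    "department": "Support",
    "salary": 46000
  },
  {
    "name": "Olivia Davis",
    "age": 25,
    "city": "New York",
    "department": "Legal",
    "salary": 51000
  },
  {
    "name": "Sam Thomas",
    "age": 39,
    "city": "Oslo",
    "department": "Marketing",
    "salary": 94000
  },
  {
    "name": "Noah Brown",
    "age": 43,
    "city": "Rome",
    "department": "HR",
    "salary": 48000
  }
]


Original: 5 records with fields: name, age, city, department, salary
Keep: ['city', 'salary']
Drop: ['name', 'age', 'department']
Result: 5 records, 2 fields each

[
  {
    "city": "Mumbai",
    "salary": 47000
  },
  {
    "city": "Tokyo",
    "salary": 46000
  },
  {
    "city": "New York",
    "salary": 51000
  },
  {
    "city": "Oslo",
    "salary": 94000
  },
  {
    "city": "Rome",
    "salary": 48000
  }
]


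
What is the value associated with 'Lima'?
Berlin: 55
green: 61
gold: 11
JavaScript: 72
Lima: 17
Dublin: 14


Looking up key 'Lima'
Value: 17

17


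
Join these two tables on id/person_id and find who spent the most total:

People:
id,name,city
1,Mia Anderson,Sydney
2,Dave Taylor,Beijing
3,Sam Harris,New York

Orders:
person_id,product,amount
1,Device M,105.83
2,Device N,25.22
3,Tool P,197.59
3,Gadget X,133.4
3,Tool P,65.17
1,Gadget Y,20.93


Join on: people.id = orders.person_id

Joined rows:
  Mia Anderson (Sydney) bought Device M for $105.83
  Dave Taylor (Beijing) bought Device N for $25.22
  Sam Harris (New York) bought Tool P for $197.59
  Sam Harris (New York) bought Gadget X for $133.4
  Sam Harris (New York) bought Tool P for $65.17
  Mia Anderson (Sydney) bought Gadget Y for $20.93

Total per person:
  Sam Harris: $396.16
  Mia Anderson: $126.76
  Dave Taylor: $25.22

Top spender: Sam Harris ($396.16)

Sam Harris ($396.16)


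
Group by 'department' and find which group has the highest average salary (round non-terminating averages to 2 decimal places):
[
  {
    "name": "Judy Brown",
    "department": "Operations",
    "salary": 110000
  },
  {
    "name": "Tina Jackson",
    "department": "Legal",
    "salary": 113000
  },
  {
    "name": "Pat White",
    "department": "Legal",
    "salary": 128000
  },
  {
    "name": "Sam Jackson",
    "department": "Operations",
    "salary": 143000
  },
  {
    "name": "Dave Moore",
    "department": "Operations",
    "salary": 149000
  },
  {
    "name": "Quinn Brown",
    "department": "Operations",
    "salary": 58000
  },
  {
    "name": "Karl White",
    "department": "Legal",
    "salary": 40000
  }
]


Group by: department

Groups:
  Legal: 3 people, avg salary = 281000/3 ≈ $93666.67
  Operations: 4 people, avg salary = 460000/4 = $115000

Highest average salary: Operations ($115000)

Operations ($115000)


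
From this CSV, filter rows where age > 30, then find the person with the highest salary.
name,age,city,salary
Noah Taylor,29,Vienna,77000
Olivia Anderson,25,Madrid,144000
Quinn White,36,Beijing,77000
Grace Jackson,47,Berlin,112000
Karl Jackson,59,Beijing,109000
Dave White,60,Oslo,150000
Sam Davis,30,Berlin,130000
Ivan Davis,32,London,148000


Filter: age > 30
Sort by: salary (descending)

Filtered records (5):
  Dave White, age 60, salary $150000
  Ivan Davis, age 32, salary $148000
  Grace Jackson, age 47, salary $112000
  Karl Jackson, age 59, salary $109000
  Quinn White, age 36, salary $77000

Highest salary: Dave White ($150000)

Dave White


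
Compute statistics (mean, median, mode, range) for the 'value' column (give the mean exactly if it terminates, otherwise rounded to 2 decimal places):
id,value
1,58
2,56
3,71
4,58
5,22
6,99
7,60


Data: [58, 56, 71, 58, 22, 99, 60]
Count: 7
Sum: 424
Mean: 424/7 ≈ 60.57 (rounded to 2 decimal places)
Sorted: [22, 56, 58, 58, 60, 71, 99]
Median: 58.0
Mode: 58 (2 times)
Range: 99 - 22 = 77
Min: 22, Max: 99

mean≈60.57, median=58.0, mode=58, range=77


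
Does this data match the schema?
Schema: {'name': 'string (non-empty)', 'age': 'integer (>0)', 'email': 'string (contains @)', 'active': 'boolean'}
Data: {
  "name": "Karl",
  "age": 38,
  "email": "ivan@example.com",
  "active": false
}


Validating each field against schema:
  name: OK (non-empty string)
  age: OK (positive integer)
  email: OK (string with @)
  active: OK (boolean)

Result: VALID

VALID


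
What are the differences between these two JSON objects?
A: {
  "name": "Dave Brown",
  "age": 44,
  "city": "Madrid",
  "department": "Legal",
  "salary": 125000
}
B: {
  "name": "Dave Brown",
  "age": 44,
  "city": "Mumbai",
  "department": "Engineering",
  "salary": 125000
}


Comparing each field (in key order):
  name: same
  age: same
  city: DIFFERENT
  department: DIFFERENT
  salary: same
Differences:
  city: Madrid -> Mumbai
  department: Legal -> Engineering

2 field(s) changed

2 changes: city, department


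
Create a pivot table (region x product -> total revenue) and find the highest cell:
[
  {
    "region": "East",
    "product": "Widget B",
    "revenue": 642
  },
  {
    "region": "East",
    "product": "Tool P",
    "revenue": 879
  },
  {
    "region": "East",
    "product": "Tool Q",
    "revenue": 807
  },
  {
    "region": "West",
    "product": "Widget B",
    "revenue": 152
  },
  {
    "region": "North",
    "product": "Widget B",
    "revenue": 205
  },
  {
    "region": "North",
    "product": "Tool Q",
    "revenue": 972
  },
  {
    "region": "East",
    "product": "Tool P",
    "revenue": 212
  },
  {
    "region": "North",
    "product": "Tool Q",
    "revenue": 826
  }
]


Pivot: region (rows) x product (columns) -> total revenue

     Tool P        Tool Q        Widget B    
East          1091           807           642  
North            0          1798           205  
West             0             0           152  

Highest: North / Tool Q = $1798

North / Tool Q = $1798


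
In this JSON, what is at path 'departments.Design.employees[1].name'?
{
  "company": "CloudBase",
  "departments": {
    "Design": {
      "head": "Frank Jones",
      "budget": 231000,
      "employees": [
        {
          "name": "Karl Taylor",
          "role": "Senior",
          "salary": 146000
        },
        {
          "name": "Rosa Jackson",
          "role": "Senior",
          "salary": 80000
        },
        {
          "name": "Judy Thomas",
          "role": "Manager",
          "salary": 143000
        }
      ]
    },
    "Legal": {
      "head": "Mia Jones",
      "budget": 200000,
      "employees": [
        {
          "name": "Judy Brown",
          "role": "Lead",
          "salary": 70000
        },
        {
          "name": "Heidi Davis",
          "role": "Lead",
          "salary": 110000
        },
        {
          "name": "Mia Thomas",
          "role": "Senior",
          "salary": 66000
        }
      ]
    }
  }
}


Path: departments.Design.employees[1].name

Navigate:
  -> departments
  -> Design
  -> employees[1].name = 'Rosa Jackson'

Rosa Jackson


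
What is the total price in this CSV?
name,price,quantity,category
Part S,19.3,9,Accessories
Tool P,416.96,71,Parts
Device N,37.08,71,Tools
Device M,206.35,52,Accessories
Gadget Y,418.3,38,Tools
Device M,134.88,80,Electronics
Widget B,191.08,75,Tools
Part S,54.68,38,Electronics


Computing total price:
Values: [19.3, 416.96, 37.08, 206.35, 418.3, 134.88, 191.08, 54.68]
Sum = 1478.63

1478.63


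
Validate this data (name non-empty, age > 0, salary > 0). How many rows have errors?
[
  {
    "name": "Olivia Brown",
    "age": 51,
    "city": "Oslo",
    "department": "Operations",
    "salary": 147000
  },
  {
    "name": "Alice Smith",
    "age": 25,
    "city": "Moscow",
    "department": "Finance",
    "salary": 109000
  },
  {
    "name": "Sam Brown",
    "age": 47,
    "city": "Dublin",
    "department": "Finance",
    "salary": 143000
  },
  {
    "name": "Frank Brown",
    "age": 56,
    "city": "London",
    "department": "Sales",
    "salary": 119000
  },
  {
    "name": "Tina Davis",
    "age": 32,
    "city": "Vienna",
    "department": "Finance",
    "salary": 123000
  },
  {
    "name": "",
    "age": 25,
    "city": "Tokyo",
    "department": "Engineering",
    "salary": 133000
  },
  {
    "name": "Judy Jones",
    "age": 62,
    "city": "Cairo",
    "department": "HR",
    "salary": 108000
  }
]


Validating 7 records:
Rules: name non-empty, age > 0, salary > 0

  Row 1 (Olivia Brown): OK
  Row 2 (Alice Smith): OK
  Row 3 (Sam Brown): OK
  Row 4 (Frank Brown): OK
  Row 5 (Tina Davis): OK
  Row 6 (???): empty name
  Row 7 (Judy Jones): OK

Total errors: 1

1 errors


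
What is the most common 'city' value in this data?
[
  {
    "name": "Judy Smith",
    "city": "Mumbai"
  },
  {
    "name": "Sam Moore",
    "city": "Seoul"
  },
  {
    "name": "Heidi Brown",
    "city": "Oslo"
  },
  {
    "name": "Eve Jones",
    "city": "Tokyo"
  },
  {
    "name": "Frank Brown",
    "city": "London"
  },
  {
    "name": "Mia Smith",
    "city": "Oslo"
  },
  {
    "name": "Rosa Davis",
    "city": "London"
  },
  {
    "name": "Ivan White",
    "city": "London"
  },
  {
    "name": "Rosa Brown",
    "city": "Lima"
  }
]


Counting 'city' values across 9 records:

  London: 3 ###
  Oslo: 2 ##
  Mumbai: 1 #
  Seoul: 1 #
  Tokyo: 1 #
  Lima: 1 #

Most common: London (3 times)

London (3 times)


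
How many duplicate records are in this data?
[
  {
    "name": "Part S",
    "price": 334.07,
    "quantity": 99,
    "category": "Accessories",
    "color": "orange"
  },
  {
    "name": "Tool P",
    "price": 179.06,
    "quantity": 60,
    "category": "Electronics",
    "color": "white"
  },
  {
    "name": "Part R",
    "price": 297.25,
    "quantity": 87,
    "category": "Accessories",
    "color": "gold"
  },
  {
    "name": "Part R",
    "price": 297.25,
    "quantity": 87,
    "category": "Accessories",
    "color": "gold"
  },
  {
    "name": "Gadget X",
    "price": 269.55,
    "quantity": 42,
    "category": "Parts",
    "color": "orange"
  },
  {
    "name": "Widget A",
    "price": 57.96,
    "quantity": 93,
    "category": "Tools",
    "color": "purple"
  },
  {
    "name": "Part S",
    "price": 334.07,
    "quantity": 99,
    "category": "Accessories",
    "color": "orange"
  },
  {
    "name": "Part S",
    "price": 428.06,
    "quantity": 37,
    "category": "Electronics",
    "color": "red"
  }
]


Checking 8 records for duplicates:

  Row 1: Part S ($334.07, qty 99)
  Row 2: Tool P ($179.06, qty 60)
  Row 3: Part R ($297.25, qty 87)
  Row 4: Part R ($297.25, qty 87) <-- DUPLICATE
  Row 5: Gadget X ($269.55, qty 42)
  Row 6: Widget A ($57.96, qty 93)
  Row 7: Part S ($334.07, qty 99) <-- DUPLICATE
  Row 8: Part S ($428.06, qty 37)

Duplicates found: 2
Unique records: 6

2 duplicates, 6 unique


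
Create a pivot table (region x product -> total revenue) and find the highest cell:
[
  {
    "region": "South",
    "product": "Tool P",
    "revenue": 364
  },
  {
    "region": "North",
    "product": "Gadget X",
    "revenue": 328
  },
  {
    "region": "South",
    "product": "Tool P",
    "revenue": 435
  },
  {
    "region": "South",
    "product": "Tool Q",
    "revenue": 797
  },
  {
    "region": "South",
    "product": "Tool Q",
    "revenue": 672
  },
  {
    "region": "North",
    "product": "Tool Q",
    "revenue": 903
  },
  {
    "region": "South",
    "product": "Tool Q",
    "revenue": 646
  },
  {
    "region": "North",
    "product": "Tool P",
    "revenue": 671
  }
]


Pivot: region (rows) x product (columns) -> total revenue

     Gadget X      Tool P        Tool Q      
North          328           671           903  
South            0           799          2115  

Highest: South / Tool Q = $2115

South / Tool Q = $2115


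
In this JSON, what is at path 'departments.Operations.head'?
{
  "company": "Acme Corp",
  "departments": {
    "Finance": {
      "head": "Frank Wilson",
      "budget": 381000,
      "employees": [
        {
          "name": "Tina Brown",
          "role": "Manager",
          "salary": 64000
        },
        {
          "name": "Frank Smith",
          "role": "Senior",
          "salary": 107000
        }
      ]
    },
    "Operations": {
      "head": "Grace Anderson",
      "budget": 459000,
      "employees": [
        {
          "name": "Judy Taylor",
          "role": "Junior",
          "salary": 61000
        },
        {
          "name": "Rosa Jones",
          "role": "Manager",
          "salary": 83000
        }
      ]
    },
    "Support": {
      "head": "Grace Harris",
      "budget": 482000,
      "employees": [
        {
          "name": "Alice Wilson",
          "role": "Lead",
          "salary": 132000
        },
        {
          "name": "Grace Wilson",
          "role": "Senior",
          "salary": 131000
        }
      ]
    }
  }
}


Path: departments.Operations.head

Navigate:
  -> departments
  -> Operations
  -> head = 'Grace Anderson'

Grace Anderson


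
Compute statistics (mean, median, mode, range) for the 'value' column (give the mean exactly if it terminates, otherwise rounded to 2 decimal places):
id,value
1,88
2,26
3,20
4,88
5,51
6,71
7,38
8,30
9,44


Data: [88, 26, 20, 88, 51, 71, 38, 30, 44]
Count: 9
Sum: 456
Mean: 456/9 ≈ 50.67 (rounded to 2 decimal places)
Sorted: [20, 26, 30, 38, 44, 51, 71, 88, 88]
Median: 44.0
Mode: 88 (2 times)
Range: 88 - 20 = 68
Min: 20, Max: 88

mean≈50.67, median=44.0, mode=88, range=68


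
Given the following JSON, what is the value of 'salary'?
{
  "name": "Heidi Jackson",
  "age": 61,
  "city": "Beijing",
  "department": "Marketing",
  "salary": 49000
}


Looking up field 'salary'
Value: 49000

49000


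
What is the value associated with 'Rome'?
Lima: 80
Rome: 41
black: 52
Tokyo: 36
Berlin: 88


Looking up key 'Rome'
Value: 41

41


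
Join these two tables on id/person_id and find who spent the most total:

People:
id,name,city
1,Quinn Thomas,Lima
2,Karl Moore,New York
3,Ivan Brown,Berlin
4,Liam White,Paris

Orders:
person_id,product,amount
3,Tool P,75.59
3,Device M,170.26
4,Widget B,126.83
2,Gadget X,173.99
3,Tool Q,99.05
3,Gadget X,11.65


Join on: people.id = orders.person_id

Joined rows:
  Ivan Brown (Berlin) bought Tool P for $75.59
  Ivan Brown (Berlin) bought Device M for $170.26
  Liam White (Paris) bought Widget B for $126.83
  Karl Moore (New York) bought Gadget X for $173.99
  Ivan Brown (Berlin) bought Tool Q for $99.05
  Ivan Brown (Berlin) bought Gadget X for $11.65

Total per person:
  Ivan Brown: $356.55
  Karl Moore: $173.99
  Liam White: $126.83

Top spender: Ivan Brown ($356.55)

Ivan Brown ($356.55)


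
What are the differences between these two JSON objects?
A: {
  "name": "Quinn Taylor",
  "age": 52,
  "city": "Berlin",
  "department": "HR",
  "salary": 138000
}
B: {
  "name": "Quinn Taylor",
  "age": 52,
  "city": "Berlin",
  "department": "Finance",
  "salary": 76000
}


Comparing each field (in key order):
  name: same
  age: same
  city: same
  department: DIFFERENT
  salary: DIFFERENT
Differences:
  department: HR -> Finance
  salary: 138000 -> 76000

2 field(s) changed

2 changes: department, salary


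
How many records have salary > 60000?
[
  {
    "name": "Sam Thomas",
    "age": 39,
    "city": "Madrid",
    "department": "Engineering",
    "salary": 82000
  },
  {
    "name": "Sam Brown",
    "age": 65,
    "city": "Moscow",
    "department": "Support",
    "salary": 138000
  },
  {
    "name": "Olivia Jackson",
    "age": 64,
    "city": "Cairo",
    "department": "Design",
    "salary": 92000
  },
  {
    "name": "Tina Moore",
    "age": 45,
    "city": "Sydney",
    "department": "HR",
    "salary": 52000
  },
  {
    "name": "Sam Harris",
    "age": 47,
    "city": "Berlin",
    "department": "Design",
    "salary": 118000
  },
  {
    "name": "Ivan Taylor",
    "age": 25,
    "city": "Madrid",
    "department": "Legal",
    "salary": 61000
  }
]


Data: 6 records
Condition: salary > 60000

Checking each record:
  Sam Thomas: 82000 MATCH
  Sam Brown: 138000 MATCH
  Olivia Jackson: 92000 MATCH
  Tina Moore: 52000
  Sam Harris: 118000 MATCH
  Ivan Taylor: 61000 MATCH

Count: 5

5


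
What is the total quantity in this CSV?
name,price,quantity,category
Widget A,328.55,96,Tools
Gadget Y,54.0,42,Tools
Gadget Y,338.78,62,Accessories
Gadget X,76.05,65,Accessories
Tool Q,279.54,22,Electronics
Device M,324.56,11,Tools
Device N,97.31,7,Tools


Computing total quantity:
Values: [96, 42, 62, 65, 22, 11, 7]
Sum = 305

305


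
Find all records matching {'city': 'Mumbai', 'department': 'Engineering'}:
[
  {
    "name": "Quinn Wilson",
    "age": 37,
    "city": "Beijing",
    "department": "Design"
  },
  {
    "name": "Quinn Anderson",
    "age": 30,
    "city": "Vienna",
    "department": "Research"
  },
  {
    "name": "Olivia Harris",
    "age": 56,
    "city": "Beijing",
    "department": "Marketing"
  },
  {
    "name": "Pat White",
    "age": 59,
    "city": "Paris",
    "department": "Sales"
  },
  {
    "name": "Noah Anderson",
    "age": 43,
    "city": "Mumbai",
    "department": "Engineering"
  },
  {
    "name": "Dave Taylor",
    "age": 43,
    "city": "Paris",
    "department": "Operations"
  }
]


Search criteria: {'city': 'Mumbai', 'department': 'Engineering'}

Checking 6 records:
  Quinn Wilson: {city: Beijing, department: Design}
  Quinn Anderson: {city: Vienna, department: Research}
  Olivia Harris: {city: Beijing, department: Marketing}
  Pat White: {city: Paris, department: Sales}
  Noah Anderson: {city: Mumbai, department: Engineering} <-- MATCH
  Dave Taylor: {city: Paris, department: Operations}

Matches: ["Noah Anderson"]

["Noah Anderson"]


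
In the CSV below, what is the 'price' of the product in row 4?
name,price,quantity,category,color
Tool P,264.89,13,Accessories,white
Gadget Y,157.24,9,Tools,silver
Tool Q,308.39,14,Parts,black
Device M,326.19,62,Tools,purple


Query: Row 4 ('Device M'), column 'price'
Value: 326.19

326.19


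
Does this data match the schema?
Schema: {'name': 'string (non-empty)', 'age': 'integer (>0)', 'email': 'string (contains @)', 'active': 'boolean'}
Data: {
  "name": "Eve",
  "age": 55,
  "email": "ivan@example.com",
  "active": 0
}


Validating each field against schema:
  name: OK (non-empty string)
  age: OK (positive integer)
  email: OK (string with @)
  active: FAIL (0 is not a boolean)

Result: INVALID (1 error: active)

INVALID (1 error: active)


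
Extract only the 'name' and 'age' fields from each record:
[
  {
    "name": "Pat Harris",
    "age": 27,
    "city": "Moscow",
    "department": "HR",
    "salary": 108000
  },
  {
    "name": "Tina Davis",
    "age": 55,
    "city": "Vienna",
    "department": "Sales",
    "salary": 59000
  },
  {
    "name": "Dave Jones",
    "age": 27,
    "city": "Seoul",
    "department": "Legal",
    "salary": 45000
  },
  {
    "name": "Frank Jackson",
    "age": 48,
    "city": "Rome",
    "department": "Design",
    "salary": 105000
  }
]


Original: 4 records with fields: name, age, city, department, salary
Keep: ['name', 'age']
Drop: ['city', 'department', 'salary']
Result: 4 records, 2 fields each

[
  {
    "name": "Pat Harris",
    "age": 27
  },
  {
    "name": "Tina Davis",
    "age": 55
  },
  {
    "name": "Dave Jones",
    "age": 27
  },
  {
    "name": "Frank Jackson",
    "age": 48
  }
]


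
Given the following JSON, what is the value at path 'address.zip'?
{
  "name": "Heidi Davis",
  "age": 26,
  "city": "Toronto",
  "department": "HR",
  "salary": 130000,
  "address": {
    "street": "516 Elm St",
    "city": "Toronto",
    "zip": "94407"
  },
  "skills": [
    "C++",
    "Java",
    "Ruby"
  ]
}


Query: address.zip
Path: address -> zip
Value: 94407

94407


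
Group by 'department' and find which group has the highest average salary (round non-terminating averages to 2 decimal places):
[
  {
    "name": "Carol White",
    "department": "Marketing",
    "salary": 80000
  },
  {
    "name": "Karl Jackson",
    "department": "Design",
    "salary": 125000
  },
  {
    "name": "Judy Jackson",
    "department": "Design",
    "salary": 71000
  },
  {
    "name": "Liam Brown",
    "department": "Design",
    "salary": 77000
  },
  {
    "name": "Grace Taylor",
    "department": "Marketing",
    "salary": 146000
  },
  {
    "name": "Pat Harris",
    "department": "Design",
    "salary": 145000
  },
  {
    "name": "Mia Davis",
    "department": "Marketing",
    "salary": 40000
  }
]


Group by: department

Groups:
  Design: 4 people, avg salary = 418000/4 = $104500
  Marketing: 3 people, avg salary = 266000/3 ≈ $88666.67

Highest average salary: Design ($104500)

Design ($104500)


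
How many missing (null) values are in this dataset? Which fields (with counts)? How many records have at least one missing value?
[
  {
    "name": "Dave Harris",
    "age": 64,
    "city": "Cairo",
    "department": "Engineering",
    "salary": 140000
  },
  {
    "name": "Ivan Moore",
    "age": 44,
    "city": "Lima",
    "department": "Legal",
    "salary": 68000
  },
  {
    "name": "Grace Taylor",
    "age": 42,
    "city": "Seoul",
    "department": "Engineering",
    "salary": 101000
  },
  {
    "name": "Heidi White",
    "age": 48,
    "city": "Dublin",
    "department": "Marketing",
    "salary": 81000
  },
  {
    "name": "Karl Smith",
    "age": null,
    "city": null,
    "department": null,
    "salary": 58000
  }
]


Checking for missing (null) values in 5 records:

  Dave Harris: complete
  Ivan Moore: complete
  Grace Taylor: complete
  Heidi White: complete
  Karl Smith: age, city, department

Per field:
  name: 0 missing
  age: 1 missing
  city: 1 missing
  department: 1 missing
  salary: 0 missing

Total missing values: 3
Records with any missing: 1

3 missing values (age: 1, city: 1, department: 1); 1 incomplete records


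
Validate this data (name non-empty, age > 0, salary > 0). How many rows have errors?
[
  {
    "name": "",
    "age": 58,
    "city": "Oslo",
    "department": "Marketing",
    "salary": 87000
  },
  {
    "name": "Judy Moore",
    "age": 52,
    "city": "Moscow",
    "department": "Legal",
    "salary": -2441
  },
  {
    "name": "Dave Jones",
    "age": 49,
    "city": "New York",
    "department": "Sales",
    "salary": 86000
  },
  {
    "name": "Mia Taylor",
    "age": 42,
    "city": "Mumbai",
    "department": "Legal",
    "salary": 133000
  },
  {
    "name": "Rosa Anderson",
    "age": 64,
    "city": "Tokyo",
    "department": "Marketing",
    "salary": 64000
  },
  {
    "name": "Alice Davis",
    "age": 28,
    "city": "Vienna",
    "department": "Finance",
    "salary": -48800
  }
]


Validating 6 records:
Rules: name non-empty, age > 0, salary > 0

  Row 1 (???): empty name
  Row 2 (Judy Moore): negative salary: -2441
  Row 3 (Dave Jones): OK
  Row 4 (Mia Taylor): OK
  Row 5 (Rosa Anderson): OK
  Row 6 (Alice Davis): negative salary: -48800

Total errors: 3

3 errors


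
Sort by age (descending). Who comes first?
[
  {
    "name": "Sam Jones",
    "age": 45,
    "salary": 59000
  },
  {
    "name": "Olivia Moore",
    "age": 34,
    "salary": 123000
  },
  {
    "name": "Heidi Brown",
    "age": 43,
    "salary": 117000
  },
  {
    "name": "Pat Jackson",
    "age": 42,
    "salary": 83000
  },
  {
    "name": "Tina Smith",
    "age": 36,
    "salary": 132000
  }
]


Sort by: age (descending)

Sorted order:
  1. Sam Jones (age = 45)
  2. Heidi Brown (age = 43)
  3. Pat Jackson (age = 42)
  4. Tina Smith (age = 36)
  5. Olivia Moore (age = 34)

First: Sam Jones

Sam Jones


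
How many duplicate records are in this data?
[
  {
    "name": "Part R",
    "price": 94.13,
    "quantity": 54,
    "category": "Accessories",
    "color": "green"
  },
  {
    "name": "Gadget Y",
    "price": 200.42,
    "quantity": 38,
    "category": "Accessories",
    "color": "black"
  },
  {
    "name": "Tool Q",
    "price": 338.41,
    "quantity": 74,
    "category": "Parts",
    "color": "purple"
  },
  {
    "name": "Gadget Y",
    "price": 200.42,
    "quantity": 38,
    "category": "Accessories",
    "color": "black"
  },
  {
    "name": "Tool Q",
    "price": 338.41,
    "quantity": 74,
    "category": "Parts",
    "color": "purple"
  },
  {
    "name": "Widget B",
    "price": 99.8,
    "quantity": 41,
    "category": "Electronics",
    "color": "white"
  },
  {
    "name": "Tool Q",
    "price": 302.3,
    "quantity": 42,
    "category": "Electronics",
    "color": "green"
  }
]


Checking 7 records for duplicates:

  Row 1: Part R ($94.13, qty 54)
  Row 2: Gadget Y ($200.42, qty 38)
  Row 3: Tool Q ($338.41, qty 74)
  Row 4: Gadget Y ($200.42, qty 38) <-- DUPLICATE
  Row 5: Tool Q ($338.41, qty 74) <-- DUPLICATE
  Row 6: Widget B ($99.8, qty 41)
  Row 7: Tool Q ($302.3, qty 42)

Duplicates found: 2
Unique records: 5

2 duplicates, 5 unique


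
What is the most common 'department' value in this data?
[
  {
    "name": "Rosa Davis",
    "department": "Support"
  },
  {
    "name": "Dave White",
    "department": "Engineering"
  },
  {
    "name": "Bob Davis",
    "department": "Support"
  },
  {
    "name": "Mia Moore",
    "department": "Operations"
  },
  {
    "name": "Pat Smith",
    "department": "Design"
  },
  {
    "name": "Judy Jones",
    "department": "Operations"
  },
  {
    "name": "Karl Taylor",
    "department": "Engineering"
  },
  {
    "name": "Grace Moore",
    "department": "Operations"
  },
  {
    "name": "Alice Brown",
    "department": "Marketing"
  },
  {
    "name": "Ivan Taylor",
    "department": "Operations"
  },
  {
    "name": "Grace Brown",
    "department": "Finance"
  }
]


Counting 'department' values across 11 records:

  Operations: 4 ####
  Support: 2 ##
  Engineering: 2 ##
  Design: 1 #
  Marketing: 1 #
  Finance: 1 #

Most common: Operations (4 times)

Operations (4 times)


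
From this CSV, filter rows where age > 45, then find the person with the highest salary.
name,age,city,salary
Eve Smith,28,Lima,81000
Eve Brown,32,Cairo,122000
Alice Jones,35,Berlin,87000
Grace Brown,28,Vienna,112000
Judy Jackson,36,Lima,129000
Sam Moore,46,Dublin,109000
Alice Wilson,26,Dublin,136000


Filter: age > 45
Sort by: salary (descending)

Filtered records (1):
  Sam Moore, age 46, salary $109000

Highest salary: Sam Moore ($109000)

Sam Moore


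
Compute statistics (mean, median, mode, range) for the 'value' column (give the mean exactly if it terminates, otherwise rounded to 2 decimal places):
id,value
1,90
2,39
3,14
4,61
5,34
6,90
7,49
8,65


Data: [90, 39, 14, 61, 34, 90, 49, 65]
Count: 8
Sum: 442
Mean: 442/8 = 55.25
Sorted: [14, 34, 39, 49, 61, 65, 90, 90]
Median: 55.0
Mode: 90 (2 times)
Range: 90 - 14 = 76
Min: 14, Max: 90

mean=55.25, median=55.0, mode=90, range=76


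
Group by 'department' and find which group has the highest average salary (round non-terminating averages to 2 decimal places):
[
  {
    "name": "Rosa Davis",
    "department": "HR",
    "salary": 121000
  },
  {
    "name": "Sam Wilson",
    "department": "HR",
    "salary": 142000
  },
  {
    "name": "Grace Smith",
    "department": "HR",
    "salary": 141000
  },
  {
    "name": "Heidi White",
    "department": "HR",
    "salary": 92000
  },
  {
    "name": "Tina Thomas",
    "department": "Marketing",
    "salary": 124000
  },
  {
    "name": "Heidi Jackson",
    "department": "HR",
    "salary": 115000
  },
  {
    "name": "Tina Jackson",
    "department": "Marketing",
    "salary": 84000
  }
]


Group by: department

Groups:
  HR: 5 people, avg salary = 611000/5 = $122200
  Marketing: 2 people, avg salary = 208000/2 = $104000

Highest average salary: HR ($122200)

HR ($122200)


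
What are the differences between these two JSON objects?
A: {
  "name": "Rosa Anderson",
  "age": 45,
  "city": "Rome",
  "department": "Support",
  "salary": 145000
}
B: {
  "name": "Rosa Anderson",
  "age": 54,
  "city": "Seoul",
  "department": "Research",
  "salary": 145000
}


Comparing each field (in key order):
  name: same
  age: DIFFERENT
  city: DIFFERENT
  department: DIFFERENT
  salary: same
Differences:
  age: 45 -> 54
  city: Rome -> Seoul
  department: Support -> Research

3 field(s) changed

3 changes: age, city, department


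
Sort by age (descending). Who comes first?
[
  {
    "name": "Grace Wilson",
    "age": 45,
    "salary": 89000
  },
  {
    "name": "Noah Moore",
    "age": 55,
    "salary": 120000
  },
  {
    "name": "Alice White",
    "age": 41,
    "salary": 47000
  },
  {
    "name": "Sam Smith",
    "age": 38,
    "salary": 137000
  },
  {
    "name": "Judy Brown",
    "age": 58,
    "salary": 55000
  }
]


Sort by: age (descending)

Sorted order:
  1. Judy Brown (age = 58)
  2. Noah Moore (age = 55)
  3. Grace Wilson (age = 45)
  4. Alice White (age = 41)
  5. Sam Smith (age = 38)

First: Judy Brown

Judy Brown


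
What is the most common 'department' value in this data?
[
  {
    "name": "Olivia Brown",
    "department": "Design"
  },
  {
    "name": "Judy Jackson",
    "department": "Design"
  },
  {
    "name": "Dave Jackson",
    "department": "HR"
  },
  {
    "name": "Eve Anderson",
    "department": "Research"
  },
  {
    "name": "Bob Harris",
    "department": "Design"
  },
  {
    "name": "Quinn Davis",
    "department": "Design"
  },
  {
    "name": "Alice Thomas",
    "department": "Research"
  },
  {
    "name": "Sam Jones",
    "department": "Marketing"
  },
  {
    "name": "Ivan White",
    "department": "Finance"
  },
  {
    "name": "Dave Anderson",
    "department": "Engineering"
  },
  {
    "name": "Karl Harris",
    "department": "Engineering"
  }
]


Counting 'department' values across 11 records:

  Design: 4 ####
  Research: 2 ##
  Engineering: 2 ##
  HR: 1 #
  Marketing: 1 #
  Finance: 1 #

Most common: Design (4 times)

Design (4 times)


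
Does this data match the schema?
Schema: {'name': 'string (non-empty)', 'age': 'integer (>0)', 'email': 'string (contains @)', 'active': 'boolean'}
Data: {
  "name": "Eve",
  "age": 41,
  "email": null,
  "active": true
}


Validating each field against schema:
  name: OK (non-empty string)
  age: OK (positive integer)
  email: FAIL (null is not a string)
  active: OK (boolean)

Result: INVALID (1 error: email)

INVALID (1 error: email)


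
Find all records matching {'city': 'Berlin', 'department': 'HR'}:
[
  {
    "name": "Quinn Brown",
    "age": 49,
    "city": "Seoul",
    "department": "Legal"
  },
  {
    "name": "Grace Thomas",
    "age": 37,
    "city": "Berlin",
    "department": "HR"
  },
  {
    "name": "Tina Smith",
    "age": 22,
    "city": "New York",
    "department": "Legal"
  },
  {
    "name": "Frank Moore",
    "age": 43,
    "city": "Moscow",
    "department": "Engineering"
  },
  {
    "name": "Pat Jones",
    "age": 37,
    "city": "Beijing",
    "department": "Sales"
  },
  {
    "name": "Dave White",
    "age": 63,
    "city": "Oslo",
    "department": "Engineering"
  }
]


Search criteria: {'city': 'Berlin', 'department': 'HR'}

Checking 6 records:
  Quinn Brown: {city: Seoul, department: Legal}
  Grace Thomas: {city: Berlin, department: HR} <-- MATCH
  Tina Smith: {city: New York, department: Legal}
  Frank Moore: {city: Moscow, department: Engineering}
  Pat Jones: {city: Beijing, department: Sales}
  Dave White: {city: Oslo, department: Engineering}

Matches: ["Grace Thomas"]

["Grace Thomas"]


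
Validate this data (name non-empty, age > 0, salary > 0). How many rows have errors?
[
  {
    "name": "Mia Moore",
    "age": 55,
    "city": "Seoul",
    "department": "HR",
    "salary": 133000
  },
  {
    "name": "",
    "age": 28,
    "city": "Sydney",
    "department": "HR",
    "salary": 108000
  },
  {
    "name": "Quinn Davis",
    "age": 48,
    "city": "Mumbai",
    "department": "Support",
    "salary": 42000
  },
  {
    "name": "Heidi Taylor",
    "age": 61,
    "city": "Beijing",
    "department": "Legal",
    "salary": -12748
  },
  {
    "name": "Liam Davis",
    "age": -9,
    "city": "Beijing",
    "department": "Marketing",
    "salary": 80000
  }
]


Validating 5 records:
Rules: name non-empty, age > 0, salary > 0

  Row 1 (Mia Moore): OK
  Row 2 (???): empty name
  Row 3 (Quinn Davis): OK
  Row 4 (Heidi Taylor): negative salary: -12748
  Row 5 (Liam Davis): negative age: -9

Total errors: 3

3 errors


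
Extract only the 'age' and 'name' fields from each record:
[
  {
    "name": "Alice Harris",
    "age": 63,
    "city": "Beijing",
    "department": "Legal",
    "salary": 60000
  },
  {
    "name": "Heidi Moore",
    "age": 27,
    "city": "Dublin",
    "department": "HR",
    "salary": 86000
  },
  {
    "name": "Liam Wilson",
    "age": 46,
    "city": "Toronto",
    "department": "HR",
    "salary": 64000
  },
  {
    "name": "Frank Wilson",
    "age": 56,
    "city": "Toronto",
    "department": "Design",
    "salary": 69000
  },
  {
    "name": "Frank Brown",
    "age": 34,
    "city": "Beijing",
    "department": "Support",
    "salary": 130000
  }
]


Original: 5 records with fields: name, age, city, department, salary
Keep: ['age', 'name']
Drop: ['city', 'department', 'salary']
Result: 5 records, 2 fields each

[
  {
    "age": 63,
    "name": "Alice Harris"
  },
  {
    "age": 27,
    "name": "Heidi Moore"
  },
  {
    "age": 46,
    "name": "Liam Wilson"
  },
  {
    "age": 56,
    "name": "Frank Wilson"
  },
  {
    "age": 34,
    "name": "Frank Brown"
  }
]


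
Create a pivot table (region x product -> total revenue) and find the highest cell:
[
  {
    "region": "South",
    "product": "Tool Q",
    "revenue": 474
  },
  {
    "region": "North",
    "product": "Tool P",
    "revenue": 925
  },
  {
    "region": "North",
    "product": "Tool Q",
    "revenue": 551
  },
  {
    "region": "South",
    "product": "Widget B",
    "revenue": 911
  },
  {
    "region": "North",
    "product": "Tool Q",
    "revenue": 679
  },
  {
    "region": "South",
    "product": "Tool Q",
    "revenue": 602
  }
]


Pivot: region (rows) x product (columns) -> total revenue

     Tool P        Tool Q        Widget B    
North          925          1230             0  
South            0          1076           911  

Highest: North / Tool Q = $1230

North / Tool Q = $1230


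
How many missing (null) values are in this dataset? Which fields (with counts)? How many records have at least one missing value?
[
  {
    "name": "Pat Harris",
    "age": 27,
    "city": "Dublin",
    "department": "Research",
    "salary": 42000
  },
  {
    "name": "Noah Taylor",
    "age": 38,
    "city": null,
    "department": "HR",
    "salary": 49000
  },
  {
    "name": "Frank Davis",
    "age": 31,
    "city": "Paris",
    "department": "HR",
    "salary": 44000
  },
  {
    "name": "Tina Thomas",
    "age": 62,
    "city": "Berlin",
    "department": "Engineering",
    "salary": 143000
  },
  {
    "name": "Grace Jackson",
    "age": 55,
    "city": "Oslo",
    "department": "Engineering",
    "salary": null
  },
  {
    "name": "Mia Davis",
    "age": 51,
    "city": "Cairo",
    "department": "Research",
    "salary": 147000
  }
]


Checking for missing (null) values in 6 records:

  Pat Harris: complete
  Noah Taylor: city
  Frank Davis: complete
  Tina Thomas: complete
  Grace Jackson: salary
  Mia Davis: complete

Per field:
  name: 0 missing
  age: 0 missing
  city: 1 missing
  department: 0 missing
  salary: 1 missing

Total missing values: 2
Records with any missing: 2

2 missing values (city: 1, salary: 1); 2 incomplete records
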